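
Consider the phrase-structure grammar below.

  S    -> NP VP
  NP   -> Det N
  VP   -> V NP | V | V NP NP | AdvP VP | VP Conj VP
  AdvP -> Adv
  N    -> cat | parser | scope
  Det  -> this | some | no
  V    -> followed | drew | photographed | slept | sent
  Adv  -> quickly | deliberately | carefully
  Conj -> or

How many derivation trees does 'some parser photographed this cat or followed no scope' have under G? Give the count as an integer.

1

[S [NP [Det some] [N parser]] [VP [VP [V photographed] [NP [Det this] [N cat]]] [Conj or] [VP [V followed] [NP [Det no] [N scope]]]]]
No rule offers an alternative attachment or grouping for any span, so this is the only derivation.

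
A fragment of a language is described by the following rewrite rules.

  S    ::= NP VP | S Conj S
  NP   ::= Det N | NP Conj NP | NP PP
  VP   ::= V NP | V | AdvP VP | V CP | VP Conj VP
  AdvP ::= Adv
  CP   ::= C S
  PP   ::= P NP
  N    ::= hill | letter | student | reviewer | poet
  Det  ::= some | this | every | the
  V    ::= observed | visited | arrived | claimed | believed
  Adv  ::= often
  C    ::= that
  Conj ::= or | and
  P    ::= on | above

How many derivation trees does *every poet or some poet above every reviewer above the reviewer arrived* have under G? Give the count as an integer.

Two of the 5 distinct bracketings:
[S [NP [NP [Det every] [N poet]] [Conj or] [NP [NP [Det some] [N poet]] [PP [P above] [NP [NP [Det every] [N reviewer]] [PP [P above] [NP [Det the] [N reviewer]]]]]]] [VP [V arrived]]]
[S [NP [NP [Det every] [N poet]] [Conj or] [NP [NP [NP [Det some] [N poet]] [PP [P above] [NP [Det every] [N reviewer]]]] [PP [P above] [NP [Det the] [N reviewer]]]]] [VP [V arrived]]]
The trees differ in how a recursive rule is bracketed over the same span.

5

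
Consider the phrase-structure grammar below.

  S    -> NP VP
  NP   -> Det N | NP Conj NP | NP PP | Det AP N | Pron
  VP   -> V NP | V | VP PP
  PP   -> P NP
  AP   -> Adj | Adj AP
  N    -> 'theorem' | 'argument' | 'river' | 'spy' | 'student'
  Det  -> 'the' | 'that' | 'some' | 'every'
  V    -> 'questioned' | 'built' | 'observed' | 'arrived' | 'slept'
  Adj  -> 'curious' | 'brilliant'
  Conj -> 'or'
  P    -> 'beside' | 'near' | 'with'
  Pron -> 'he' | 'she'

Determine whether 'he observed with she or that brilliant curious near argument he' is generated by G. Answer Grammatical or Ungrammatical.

Ungrammatical

An Adj word can never sit immediately before a P word in any string this grammar generates, so the substring 'curious near' rules out a derivation.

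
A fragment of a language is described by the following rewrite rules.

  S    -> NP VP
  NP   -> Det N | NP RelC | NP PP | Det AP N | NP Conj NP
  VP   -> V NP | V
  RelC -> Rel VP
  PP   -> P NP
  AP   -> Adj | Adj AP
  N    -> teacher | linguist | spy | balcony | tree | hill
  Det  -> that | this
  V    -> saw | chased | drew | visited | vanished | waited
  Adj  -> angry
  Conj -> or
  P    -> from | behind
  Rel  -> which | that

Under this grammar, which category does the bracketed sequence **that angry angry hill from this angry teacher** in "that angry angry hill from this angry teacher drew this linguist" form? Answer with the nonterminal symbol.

NP

S
  NP
    NP
      Det: that
      AP
        Adj: angry
        AP
          Adj: angry
      N: hill
    PP
      P: from
      NP
        Det: this
        AP
          Adj: angry
        N: teacher
  VP
    V: drew
    NP
      Det: this
      N: linguist
The span 'that angry angry hill from this angry teacher' is the NP node built by NP → NP PP.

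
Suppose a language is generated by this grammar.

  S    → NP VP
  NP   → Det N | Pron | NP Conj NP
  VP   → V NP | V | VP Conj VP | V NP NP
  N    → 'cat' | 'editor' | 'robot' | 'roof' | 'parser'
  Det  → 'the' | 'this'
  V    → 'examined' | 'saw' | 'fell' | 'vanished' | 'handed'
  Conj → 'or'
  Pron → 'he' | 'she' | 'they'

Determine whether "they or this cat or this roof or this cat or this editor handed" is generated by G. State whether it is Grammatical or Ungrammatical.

S
  NP
    NP
      Pron: they
    Conj: or
    NP
      NP
        Det: this
        N: cat
      Conj: or
      NP
        NP
          Det: this
          N: roof
        Conj: or
        NP
          NP
            Det: this
            N: cat
          Conj: or
          NP
            Det: this
            N: editor
  VP
    V: handed
Every word is introduced by a lexical rule and the phrasal rules combine the resulting categories into a single S.

Grammatical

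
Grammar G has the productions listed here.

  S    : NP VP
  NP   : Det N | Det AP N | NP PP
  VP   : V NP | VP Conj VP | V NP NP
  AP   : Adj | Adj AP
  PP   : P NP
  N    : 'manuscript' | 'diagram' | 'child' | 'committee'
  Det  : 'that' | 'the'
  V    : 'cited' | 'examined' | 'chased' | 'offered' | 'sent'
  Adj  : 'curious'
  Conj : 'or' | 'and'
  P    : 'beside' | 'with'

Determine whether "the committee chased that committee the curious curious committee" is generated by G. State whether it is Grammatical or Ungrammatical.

[S [NP [Det the] [N committee]] [VP [V chased] [NP [Det that] [N committee]] [NP [Det the] [AP [Adj curious] [AP [Adj curious]]] [N committee]]]]
Every word is introduced by a lexical rule and the phrasal rules combine the resulting categories into a single S.

Grammatical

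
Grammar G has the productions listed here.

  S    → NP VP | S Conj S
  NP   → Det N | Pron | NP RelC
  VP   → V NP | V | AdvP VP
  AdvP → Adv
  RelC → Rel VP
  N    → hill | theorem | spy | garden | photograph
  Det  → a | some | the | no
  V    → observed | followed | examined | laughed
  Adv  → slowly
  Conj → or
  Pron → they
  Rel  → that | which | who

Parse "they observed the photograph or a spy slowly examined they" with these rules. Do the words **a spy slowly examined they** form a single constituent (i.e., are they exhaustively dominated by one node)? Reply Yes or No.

Yes

[S [S [NP [Pron they]] [VP [V observed] [NP [Det the] [N photograph]]]] [Conj or] [S [NP [Det a] [N spy]] [VP [AdvP [Adv slowly]] [VP [V examined] [NP [Pron they]]]]]]
The words 'a spy slowly examined they' are exhaustively dominated by a single S node (built by S → NP VP), so they form a constituent.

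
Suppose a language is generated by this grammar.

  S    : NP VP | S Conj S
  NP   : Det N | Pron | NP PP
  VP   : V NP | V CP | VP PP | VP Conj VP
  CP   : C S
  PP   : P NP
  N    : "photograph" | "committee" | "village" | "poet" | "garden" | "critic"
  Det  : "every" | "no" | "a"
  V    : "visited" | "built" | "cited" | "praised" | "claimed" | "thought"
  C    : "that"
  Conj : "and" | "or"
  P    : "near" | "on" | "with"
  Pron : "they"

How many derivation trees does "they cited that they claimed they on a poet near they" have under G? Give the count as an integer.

Two of the 9 distinct bracketings:
[S [NP [Pron they]] [VP [V cited] [CP [C that] [S [NP [Pron they]] [VP [V claimed] [NP [NP [Pron they]] [PP [P on] [NP [NP [Det a] [N poet]] [PP [P near] [NP [Pron they]]]]]]]]]]]
[S [NP [Pron they]] [VP [V cited] [CP [C that] [S [NP [Pron they]] [VP [V claimed] [NP [NP [NP [Pron they]] [PP [P on] [NP [Det a] [N poet]]]] [PP [P near] [NP [Pron they]]]]]]]]]
The trees differ in how a recursive rule is bracketed over the same span.

9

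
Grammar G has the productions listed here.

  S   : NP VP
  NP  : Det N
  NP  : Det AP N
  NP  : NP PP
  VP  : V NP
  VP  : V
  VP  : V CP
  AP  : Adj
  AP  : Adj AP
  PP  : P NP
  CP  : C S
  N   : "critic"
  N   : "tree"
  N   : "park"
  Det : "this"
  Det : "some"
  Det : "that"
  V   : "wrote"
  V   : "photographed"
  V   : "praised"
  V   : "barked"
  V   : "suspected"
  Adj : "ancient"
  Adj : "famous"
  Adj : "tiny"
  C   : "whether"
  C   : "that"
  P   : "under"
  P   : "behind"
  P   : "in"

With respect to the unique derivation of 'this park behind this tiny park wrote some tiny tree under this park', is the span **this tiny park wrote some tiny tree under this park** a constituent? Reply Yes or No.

No

[S [NP [NP [Det this] [N park]] [PP [P behind] [NP [Det this] [AP [Adj tiny]] [N park]]]] [VP [V wrote] [NP [NP [Det some] [AP [Adj tiny]] [N tree]] [PP [P under] [NP [Det this] [N park]]]]]]
The smallest constituent containing 'this tiny park wrote some tiny tree under this park' is the S spanning 'this park behind this tiny park wrote some tiny tree under this park'; no single node in the tree dominates exactly the given words.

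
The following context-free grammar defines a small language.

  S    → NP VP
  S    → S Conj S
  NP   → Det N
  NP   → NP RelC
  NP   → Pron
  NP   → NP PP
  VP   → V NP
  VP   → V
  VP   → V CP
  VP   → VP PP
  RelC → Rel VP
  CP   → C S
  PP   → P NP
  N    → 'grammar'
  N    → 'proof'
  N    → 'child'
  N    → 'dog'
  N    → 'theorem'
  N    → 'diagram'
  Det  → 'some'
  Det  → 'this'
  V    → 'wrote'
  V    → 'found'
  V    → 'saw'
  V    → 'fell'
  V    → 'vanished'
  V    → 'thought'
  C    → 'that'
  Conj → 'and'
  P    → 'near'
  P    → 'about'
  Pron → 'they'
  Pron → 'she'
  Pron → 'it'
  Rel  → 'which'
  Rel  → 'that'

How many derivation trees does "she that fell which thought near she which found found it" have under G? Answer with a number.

Two of the 4 distinct bracketings:
[S [NP [NP [NP [Pron she]] [RelC [Rel that] [VP [V fell]]]] [RelC [Rel which] [VP [VP [V thought]] [PP [P near] [NP [NP [Pron she]] [RelC [Rel which] [VP [V found]]]]]]]] [VP [V found] [NP [Pron it]]]]
[S [NP [NP [NP [NP [Pron she]] [RelC [Rel that] [VP [V fell]]]] [RelC [Rel which] [VP [VP [V thought]] [PP [P near] [NP [Pron she]]]]]] [RelC [Rel which] [VP [V found]]]] [VP [V found] [NP [Pron it]]]]
The trees differ in how a recursive rule is bracketed over the same span.

4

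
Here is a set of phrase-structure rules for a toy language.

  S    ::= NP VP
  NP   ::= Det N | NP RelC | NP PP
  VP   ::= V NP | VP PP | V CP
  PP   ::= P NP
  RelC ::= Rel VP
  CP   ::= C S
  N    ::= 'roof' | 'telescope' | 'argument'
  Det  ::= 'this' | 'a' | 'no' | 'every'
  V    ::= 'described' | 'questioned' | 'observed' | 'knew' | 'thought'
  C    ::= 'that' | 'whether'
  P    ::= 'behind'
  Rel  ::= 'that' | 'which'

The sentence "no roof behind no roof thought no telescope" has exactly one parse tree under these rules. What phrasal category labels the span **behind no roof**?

[S [NP [NP [Det no] [N roof]] [PP [P behind] [NP [Det no] [N roof]]]] [VP [V thought] [NP [Det no] [N telescope]]]]
The span 'behind no roof' is the PP node built by PP → P NP.

PP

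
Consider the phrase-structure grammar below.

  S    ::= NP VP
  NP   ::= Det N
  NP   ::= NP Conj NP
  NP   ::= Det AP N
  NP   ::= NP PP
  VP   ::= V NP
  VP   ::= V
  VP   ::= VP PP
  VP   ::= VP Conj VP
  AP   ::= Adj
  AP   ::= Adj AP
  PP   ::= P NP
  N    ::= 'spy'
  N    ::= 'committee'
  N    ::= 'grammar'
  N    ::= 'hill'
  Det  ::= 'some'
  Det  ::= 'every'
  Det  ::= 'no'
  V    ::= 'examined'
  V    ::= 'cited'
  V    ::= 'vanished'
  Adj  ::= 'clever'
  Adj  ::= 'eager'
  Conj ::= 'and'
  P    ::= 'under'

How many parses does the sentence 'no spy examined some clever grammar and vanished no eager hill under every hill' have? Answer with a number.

Two of the 3 distinct bracketings:
[S [NP [Det no] [N spy]] [VP [VP [VP [V examined] [NP [Det some] [AP [Adj clever]] [N grammar]]] [Conj and] [VP [V vanished] [NP [Det no] [AP [Adj eager]] [N hill]]]] [PP [P under] [NP [Det every] [N hill]]]]]
[S [NP [Det no] [N spy]] [VP [VP [V examined] [NP [Det some] [AP [Adj clever]] [N grammar]]] [Conj and] [VP [V vanished] [NP [NP [Det no] [AP [Adj eager]] [N hill]] [PP [P under] [NP [Det every] [N hill]]]]]]]
The difference turns on whether NP → NP PP is used at the relevant span, versus an alternative expansion of NP.

3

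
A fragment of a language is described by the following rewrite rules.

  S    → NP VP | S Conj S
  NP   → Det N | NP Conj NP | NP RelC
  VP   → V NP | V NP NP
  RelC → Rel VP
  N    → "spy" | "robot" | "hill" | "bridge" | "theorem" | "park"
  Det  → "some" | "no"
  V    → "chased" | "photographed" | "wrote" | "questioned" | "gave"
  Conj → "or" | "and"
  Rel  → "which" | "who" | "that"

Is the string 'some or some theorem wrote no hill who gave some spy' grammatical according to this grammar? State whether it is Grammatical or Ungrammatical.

A Det word can never sit immediately before a Conj word in any string this grammar generates, so the substring 'some or' rules out a derivation.

Ungrammatical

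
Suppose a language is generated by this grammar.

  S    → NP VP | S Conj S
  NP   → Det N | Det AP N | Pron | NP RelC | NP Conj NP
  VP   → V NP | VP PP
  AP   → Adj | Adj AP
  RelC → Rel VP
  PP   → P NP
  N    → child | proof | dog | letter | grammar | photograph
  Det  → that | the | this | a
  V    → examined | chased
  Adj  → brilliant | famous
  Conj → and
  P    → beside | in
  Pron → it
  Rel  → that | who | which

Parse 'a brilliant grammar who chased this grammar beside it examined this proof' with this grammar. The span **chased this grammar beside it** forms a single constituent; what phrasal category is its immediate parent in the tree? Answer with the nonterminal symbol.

RelC

S
  NP
    NP
      Det: a
      AP
        Adj: brilliant
      N: grammar
    RelC
      Rel: who
      VP
        VP
          V: chased
          NP
            Det: this
            N: grammar
        PP
          P: beside
          NP
            Pron: it
  VP
    V: examined
    NP
      Det: this
      N: proof
The span 'chased this grammar beside it' is the VP node built by VP → VP PP.
Its mother is the RelC built by RelC → Rel VP.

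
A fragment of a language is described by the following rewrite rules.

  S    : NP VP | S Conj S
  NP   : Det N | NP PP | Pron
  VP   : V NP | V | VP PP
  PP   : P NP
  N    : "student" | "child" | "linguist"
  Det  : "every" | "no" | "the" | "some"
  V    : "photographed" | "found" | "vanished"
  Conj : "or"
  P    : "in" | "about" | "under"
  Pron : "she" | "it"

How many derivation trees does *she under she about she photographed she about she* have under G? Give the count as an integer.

Two of the 4 distinct bracketings:
[S [NP [NP [Pron she]] [PP [P under] [NP [NP [Pron she]] [PP [P about] [NP [Pron she]]]]]] [VP [V photographed] [NP [NP [Pron she]] [PP [P about] [NP [Pron she]]]]]]
[S [NP [NP [Pron she]] [PP [P under] [NP [NP [Pron she]] [PP [P about] [NP [Pron she]]]]]] [VP [VP [V photographed] [NP [Pron she]]] [PP [P about] [NP [Pron she]]]]]
The difference turns on whether VP → VP PP is used at the relevant span, versus an alternative expansion of VP.

4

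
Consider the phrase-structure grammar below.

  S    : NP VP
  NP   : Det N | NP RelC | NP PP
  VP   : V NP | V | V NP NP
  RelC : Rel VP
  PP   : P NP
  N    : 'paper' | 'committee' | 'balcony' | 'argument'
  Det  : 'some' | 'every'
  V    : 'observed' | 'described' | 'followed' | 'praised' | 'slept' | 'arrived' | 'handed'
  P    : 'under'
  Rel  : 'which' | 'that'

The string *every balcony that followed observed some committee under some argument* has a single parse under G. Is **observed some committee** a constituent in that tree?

[S [NP [NP [Det every] [N balcony]] [RelC [Rel that] [VP [V followed]]]] [VP [V observed] [NP [NP [Det some] [N committee]] [PP [P under] [NP [Det some] [N argument]]]]]]
The smallest constituent containing 'observed some committee' is the VP spanning 'observed some committee under some argument'; no single node in the tree dominates exactly the given words.

No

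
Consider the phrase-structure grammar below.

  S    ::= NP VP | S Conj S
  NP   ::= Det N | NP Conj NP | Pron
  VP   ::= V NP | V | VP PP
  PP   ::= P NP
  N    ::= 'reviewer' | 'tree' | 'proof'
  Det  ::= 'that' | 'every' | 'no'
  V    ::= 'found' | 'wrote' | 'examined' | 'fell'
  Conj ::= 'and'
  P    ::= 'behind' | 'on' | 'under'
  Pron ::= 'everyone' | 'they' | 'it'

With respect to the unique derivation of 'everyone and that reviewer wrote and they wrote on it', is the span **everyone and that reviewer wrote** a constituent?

[S [S [NP [NP [Pron everyone]] [Conj and] [NP [Det that] [N reviewer]]] [VP [V wrote]]] [Conj and] [S [NP [Pron they]] [VP [VP [V wrote]] [PP [P on] [NP [Pron it]]]]]]
The words 'everyone and that reviewer wrote' are exhaustively dominated by a single S node (built by S → NP VP), so they form a constituent.

Yes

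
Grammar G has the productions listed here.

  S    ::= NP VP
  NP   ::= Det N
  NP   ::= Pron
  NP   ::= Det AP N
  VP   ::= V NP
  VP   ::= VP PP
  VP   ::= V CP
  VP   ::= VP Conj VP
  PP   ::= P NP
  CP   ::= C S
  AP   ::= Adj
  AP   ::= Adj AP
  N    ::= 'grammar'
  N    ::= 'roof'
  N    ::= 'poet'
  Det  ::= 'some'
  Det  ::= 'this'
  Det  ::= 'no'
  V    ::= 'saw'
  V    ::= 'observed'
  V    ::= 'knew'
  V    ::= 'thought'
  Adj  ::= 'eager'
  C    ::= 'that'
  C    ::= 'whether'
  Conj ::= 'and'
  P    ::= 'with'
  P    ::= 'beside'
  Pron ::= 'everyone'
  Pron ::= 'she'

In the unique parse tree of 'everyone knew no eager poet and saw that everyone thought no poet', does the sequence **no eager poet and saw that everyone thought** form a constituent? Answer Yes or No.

[S [NP [Pron everyone]] [VP [VP [V knew] [NP [Det no] [AP [Adj eager]] [N poet]]] [Conj and] [VP [V saw] [CP [C that] [S [NP [Pron everyone]] [VP [V thought] [NP [Det no] [N poet]]]]]]]]
The smallest constituent containing 'no eager poet and saw that everyone thought' is the VP spanning 'knew no eager poet and saw that everyone thought no poet'; no single node in the tree dominates exactly the given words.

No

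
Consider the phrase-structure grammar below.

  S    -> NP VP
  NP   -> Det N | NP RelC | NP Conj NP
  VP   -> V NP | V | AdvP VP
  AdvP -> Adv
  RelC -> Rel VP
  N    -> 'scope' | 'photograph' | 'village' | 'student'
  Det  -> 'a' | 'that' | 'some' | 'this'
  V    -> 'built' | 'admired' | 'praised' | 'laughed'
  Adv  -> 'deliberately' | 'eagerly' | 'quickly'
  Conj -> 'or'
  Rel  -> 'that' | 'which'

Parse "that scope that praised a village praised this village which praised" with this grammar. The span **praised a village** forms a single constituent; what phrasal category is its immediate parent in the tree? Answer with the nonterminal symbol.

[S [NP [NP [Det that] [N scope]] [RelC [Rel that] [VP [V praised] [NP [Det a] [N village]]]]] [VP [V praised] [NP [NP [Det this] [N village]] [RelC [Rel which] [VP [V praised]]]]]]
The span 'praised a village' is the VP node built by VP → V NP.
Its mother is the RelC built by RelC → Rel VP.

RelC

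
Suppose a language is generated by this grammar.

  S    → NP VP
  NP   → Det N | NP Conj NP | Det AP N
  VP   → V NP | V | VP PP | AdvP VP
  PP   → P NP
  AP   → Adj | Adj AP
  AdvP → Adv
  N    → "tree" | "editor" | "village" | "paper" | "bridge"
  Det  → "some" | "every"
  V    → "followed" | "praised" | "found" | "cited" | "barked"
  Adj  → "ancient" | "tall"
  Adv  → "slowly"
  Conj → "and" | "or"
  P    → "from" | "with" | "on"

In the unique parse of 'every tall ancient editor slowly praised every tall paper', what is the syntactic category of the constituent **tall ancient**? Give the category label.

S
  NP
    Det: every
    AP
      Adj: tall
      AP
        Adj: ancient
    N: editor
  VP
    AdvP
      Adv: slowly
    VP
      V: praised
      NP
        Det: every
        AP
          Adj: tall
        N: paper
The span 'tall ancient' is the AP node built by AP → Adj AP.

AP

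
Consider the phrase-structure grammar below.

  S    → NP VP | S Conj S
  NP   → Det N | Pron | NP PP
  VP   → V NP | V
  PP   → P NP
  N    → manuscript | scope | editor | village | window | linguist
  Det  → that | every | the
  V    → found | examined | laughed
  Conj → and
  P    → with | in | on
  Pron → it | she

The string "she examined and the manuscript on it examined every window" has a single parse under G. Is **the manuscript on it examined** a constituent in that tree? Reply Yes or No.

No

[S [S [NP [Pron she]] [VP [V examined]]] [Conj and] [S [NP [NP [Det the] [N manuscript]] [PP [P on] [NP [Pron it]]]] [VP [V examined] [NP [Det every] [N window]]]]]
The smallest constituent containing 'the manuscript on it examined' is the S spanning 'the manuscript on it examined every window'; no single node in the tree dominates exactly the given words.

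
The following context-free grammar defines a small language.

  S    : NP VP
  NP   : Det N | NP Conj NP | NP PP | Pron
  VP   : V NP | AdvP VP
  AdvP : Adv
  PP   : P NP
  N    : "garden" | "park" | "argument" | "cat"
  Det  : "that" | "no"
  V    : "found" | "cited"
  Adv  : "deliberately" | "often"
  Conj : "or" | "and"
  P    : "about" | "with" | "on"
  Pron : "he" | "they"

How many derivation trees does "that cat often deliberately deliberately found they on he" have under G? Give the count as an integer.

1

[S [NP [Det that] [N cat]] [VP [AdvP [Adv often]] [VP [AdvP [Adv deliberately]] [VP [AdvP [Adv deliberately]] [VP [V found] [NP [NP [Pron they]] [PP [P on] [NP [Pron he]]]]]]]]]
No rule offers an alternative attachment or grouping for any span, so this is the only derivation.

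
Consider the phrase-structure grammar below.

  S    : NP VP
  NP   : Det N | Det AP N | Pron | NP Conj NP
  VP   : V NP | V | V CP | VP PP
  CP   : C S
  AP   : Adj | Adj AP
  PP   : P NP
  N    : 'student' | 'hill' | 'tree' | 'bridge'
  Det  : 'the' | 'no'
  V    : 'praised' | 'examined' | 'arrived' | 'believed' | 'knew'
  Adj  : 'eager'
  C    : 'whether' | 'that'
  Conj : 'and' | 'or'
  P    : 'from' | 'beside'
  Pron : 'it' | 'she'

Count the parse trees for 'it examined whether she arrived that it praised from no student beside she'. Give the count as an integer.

6

Two of the 6 distinct bracketings:
[S [NP [Pron it]] [VP [V examined] [CP [C whether] [S [NP [Pron she]] [VP [V arrived] [CP [C that] [S [NP [Pron it]] [VP [VP [VP [V praised]] [PP [P from] [NP [Det no] [N student]]]] [PP [P beside] [NP [Pron she]]]]]]]]]]]
[S [NP [Pron it]] [VP [V examined] [CP [C whether] [S [NP [Pron she]] [VP [VP [V arrived] [CP [C that] [S [NP [Pron it]] [VP [VP [V praised]] [PP [P from] [NP [Det no] [N student]]]]]]] [PP [P beside] [NP [Pron she]]]]]]]]
The trees differ in how a recursive rule is bracketed over the same span.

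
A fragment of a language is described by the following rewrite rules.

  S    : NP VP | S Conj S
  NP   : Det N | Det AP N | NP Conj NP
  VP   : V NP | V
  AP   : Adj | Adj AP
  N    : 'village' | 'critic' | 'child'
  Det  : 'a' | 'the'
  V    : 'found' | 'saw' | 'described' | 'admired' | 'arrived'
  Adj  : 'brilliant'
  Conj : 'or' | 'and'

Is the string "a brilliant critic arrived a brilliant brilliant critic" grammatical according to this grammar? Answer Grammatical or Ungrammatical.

Grammatical

S
  NP
    Det: a
    AP
      Adj: brilliant
    N: critic
  VP
    V: arrived
    NP
      Det: a
      AP
        Adj: brilliant
        AP
          Adj: brilliant
      N: critic
Every word is introduced by a lexical rule and the phrasal rules combine the resulting categories into a single S.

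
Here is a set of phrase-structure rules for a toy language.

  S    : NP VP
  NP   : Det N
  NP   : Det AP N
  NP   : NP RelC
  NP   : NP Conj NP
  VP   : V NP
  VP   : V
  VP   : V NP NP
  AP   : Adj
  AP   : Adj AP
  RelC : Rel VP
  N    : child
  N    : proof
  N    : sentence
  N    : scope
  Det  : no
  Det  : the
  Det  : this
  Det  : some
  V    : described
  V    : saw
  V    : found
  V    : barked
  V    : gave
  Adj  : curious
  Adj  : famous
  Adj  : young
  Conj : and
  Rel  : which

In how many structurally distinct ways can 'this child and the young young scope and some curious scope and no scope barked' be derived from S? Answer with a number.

5

Two of the 5 distinct bracketings:
[S [NP [NP [Det this] [N child]] [Conj and] [NP [NP [Det the] [AP [Adj young] [AP [Adj young]]] [N scope]] [Conj and] [NP [NP [Det some] [AP [Adj curious]] [N scope]] [Conj and] [NP [Det no] [N scope]]]]] [VP [V barked]]]
[S [NP [NP [Det this] [N child]] [Conj and] [NP [NP [NP [Det the] [AP [Adj young] [AP [Adj young]]] [N scope]] [Conj and] [NP [Det some] [AP [Adj curious]] [N scope]]] [Conj and] [NP [Det no] [N scope]]]] [VP [V barked]]]
The trees differ in how a recursive rule is bracketed over the same span.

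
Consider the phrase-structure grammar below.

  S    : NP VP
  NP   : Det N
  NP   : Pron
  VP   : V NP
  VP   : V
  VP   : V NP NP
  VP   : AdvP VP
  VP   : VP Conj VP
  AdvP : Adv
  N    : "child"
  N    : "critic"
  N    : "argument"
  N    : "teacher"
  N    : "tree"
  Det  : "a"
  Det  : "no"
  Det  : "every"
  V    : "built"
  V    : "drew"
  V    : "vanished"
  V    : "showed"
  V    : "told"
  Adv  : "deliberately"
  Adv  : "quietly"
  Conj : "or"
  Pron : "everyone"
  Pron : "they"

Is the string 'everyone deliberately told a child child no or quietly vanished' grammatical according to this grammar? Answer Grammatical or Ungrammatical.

Ungrammatical

An N word can never sit immediately before an N word in any string this grammar generates, so the substring 'child child' rules out a derivation.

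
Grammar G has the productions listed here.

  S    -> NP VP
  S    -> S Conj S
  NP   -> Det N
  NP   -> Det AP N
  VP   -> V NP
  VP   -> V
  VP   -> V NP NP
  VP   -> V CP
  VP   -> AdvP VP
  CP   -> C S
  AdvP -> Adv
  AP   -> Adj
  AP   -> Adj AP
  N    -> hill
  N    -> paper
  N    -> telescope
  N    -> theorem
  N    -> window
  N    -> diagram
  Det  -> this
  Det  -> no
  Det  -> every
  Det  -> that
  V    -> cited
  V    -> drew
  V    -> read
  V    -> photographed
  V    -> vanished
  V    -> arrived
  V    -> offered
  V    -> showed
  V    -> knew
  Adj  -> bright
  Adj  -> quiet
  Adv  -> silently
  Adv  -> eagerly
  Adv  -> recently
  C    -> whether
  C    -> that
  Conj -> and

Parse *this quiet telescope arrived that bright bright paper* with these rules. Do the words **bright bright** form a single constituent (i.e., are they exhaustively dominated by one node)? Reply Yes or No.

Yes

[S [NP [Det this] [AP [Adj quiet]] [N telescope]] [VP [V arrived] [NP [Det that] [AP [Adj bright] [AP [Adj bright]]] [N paper]]]]
The words 'bright bright' are exhaustively dominated by a single AP node (built by AP → Adj AP), so they form a constituent.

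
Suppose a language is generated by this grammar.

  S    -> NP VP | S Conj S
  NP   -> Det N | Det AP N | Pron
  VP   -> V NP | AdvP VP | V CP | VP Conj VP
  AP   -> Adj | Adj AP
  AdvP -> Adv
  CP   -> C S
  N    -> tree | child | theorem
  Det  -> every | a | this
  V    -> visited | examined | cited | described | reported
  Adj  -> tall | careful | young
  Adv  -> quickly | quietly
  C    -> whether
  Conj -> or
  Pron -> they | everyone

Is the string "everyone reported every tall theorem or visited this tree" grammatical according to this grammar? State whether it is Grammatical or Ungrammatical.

S
  NP
    Pron: everyone
  VP
    VP
      V: reported
      NP
        Det: every
        AP
          Adj: tall
        N: theorem
    Conj: or
    VP
      V: visited
      NP
        Det: this
        N: tree
The bracketing above is licensed at every node by one of the given productions, with S at the root.

Grammatical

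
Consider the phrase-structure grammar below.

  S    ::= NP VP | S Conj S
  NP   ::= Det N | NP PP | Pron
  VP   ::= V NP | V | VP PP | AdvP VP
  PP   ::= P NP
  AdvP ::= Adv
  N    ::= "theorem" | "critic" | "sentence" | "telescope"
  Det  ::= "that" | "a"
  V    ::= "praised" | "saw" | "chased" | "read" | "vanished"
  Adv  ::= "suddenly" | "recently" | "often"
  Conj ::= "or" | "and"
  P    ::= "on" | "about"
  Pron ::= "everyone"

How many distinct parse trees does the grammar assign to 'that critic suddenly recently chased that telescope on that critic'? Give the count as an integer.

4

Two of the 4 distinct bracketings:
[S [NP [Det that] [N critic]] [VP [VP [AdvP [Adv suddenly]] [VP [AdvP [Adv recently]] [VP [V chased] [NP [Det that] [N telescope]]]]] [PP [P on] [NP [Det that] [N critic]]]]]
[S [NP [Det that] [N critic]] [VP [AdvP [Adv suddenly]] [VP [VP [AdvP [Adv recently]] [VP [V chased] [NP [Det that] [N telescope]]]] [PP [P on] [NP [Det that] [N critic]]]]]]
The trees differ in how a recursive rule is bracketed over the same span.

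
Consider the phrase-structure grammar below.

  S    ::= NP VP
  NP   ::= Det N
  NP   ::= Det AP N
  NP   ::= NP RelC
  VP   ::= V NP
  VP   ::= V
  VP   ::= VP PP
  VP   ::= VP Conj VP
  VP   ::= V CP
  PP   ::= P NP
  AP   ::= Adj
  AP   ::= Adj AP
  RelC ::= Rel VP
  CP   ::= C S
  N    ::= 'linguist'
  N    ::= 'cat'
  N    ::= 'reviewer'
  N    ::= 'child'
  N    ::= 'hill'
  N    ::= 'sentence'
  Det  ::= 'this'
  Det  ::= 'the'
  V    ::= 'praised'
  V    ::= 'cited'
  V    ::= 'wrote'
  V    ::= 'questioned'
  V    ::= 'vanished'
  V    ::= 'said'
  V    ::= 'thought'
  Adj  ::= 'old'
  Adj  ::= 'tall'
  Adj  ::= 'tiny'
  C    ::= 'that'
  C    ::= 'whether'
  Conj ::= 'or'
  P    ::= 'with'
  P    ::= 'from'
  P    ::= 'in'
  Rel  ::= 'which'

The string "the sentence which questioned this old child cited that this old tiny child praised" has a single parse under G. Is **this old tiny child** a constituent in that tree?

[S [NP [NP [Det the] [N sentence]] [RelC [Rel which] [VP [V questioned] [NP [Det this] [AP [Adj old]] [N child]]]]] [VP [V cited] [CP [C that] [S [NP [Det this] [AP [Adj old] [AP [Adj tiny]]] [N child]] [VP [V praised]]]]]]
The words 'this old tiny child' are exhaustively dominated by a single NP node (built by NP → Det AP N), so they form a constituent.

Yes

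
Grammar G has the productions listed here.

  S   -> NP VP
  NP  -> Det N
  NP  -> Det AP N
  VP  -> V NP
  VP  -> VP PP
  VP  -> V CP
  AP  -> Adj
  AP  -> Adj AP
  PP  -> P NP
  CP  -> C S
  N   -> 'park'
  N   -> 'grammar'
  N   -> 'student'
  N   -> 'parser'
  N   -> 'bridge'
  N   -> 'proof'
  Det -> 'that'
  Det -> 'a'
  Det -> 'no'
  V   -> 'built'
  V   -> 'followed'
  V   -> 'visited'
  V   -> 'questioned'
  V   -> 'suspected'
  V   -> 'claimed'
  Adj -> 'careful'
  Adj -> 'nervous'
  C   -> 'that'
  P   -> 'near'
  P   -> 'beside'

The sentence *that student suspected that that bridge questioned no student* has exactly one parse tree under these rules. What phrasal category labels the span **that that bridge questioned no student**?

CP

S
  NP
    Det: that
    N: student
  VP
    V: suspected
    CP
      C: that
      S
        NP
          Det: that
          N: bridge
        VP
          V: questioned
          NP
            Det: no
            N: student
The span 'that that bridge questioned no student' is the CP node built by CP → C S.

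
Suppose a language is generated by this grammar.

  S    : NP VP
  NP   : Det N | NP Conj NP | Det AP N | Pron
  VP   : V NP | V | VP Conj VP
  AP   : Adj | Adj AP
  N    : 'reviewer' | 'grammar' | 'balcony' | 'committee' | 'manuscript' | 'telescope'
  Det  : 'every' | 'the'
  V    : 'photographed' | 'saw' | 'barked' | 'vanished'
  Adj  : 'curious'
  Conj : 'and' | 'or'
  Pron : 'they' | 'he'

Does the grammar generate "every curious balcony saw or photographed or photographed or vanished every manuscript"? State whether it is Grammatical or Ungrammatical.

Grammatical

[S [NP [Det every] [AP [Adj curious]] [N balcony]] [VP [VP [V saw]] [Conj or] [VP [VP [V photographed]] [Conj or] [VP [VP [V photographed]] [Conj or] [VP [V vanished] [NP [Det every] [N manuscript]]]]]]]
The bracketing above is licensed at every node by one of the given productions, with S at the root.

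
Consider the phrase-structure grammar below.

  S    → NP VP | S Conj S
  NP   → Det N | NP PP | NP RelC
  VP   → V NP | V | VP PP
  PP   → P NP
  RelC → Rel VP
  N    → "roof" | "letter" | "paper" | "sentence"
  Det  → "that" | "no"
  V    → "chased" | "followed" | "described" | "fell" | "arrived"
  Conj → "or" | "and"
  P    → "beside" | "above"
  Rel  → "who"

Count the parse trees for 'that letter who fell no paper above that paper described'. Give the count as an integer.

Two of the 3 distinct bracketings:
[S [NP [NP [NP [Det that] [N letter]] [RelC [Rel who] [VP [V fell] [NP [Det no] [N paper]]]]] [PP [P above] [NP [Det that] [N paper]]]] [VP [V described]]]
[S [NP [NP [Det that] [N letter]] [RelC [Rel who] [VP [V fell] [NP [NP [Det no] [N paper]] [PP [P above] [NP [Det that] [N paper]]]]]]] [VP [V described]]]
The trees differ in how a recursive rule is bracketed over the same span.

3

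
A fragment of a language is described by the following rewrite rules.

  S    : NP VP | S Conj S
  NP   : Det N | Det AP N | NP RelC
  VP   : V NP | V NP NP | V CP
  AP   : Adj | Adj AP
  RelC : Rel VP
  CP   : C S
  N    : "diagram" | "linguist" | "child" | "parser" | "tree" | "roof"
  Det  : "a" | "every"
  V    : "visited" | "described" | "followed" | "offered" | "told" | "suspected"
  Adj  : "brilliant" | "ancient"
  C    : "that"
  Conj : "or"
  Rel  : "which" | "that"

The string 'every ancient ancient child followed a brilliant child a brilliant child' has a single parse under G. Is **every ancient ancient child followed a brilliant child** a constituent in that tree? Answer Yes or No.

No

[S [NP [Det every] [AP [Adj ancient] [AP [Adj ancient]]] [N child]] [VP [V followed] [NP [Det a] [AP [Adj brilliant]] [N child]] [NP [Det a] [AP [Adj brilliant]] [N child]]]]
The smallest constituent containing 'every ancient ancient child followed a brilliant child' is the S spanning 'every ancient ancient child followed a brilliant child a brilliant child'; no single node in the tree dominates exactly the given words.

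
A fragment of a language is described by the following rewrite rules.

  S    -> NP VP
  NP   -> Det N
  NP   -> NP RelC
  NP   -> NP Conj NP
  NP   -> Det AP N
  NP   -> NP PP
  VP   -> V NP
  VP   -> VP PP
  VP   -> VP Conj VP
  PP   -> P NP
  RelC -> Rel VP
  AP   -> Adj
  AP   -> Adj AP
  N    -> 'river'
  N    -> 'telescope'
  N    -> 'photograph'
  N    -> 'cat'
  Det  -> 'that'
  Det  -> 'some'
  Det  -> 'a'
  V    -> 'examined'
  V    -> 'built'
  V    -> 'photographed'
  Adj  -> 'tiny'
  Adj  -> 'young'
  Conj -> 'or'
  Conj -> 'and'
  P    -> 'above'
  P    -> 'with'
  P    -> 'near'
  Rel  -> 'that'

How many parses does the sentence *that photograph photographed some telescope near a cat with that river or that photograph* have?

Two of the 9 distinct bracketings:
[S [NP [Det that] [N photograph]] [VP [V photographed] [NP [NP [NP [Det some] [N telescope]] [PP [P near] [NP [NP [Det a] [N cat]] [PP [P with] [NP [Det that] [N river]]]]]] [Conj or] [NP [Det that] [N photograph]]]]]
[S [NP [Det that] [N photograph]] [VP [V photographed] [NP [NP [NP [NP [Det some] [N telescope]] [PP [P near] [NP [Det a] [N cat]]]] [PP [P with] [NP [Det that] [N river]]]] [Conj or] [NP [Det that] [N photograph]]]]]
The trees differ in how a recursive rule is bracketed over the same span.

9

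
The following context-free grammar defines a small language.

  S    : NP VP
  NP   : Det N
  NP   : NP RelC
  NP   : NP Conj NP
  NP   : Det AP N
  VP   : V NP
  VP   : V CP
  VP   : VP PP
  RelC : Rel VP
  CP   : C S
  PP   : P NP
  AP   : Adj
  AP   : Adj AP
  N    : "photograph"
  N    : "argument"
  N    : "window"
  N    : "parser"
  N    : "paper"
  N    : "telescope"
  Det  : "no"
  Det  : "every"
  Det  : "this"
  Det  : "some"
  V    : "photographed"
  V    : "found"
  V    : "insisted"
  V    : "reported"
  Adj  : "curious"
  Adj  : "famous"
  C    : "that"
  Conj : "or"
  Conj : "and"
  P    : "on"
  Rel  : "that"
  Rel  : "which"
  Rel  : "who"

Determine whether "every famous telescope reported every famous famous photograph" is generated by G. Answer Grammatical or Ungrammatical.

Grammatical

[S [NP [Det every] [AP [Adj famous]] [N telescope]] [VP [V reported] [NP [Det every] [AP [Adj famous] [AP [Adj famous]]] [N photograph]]]]
The bracketing above is licensed at every node by one of the given productions, with S at the root.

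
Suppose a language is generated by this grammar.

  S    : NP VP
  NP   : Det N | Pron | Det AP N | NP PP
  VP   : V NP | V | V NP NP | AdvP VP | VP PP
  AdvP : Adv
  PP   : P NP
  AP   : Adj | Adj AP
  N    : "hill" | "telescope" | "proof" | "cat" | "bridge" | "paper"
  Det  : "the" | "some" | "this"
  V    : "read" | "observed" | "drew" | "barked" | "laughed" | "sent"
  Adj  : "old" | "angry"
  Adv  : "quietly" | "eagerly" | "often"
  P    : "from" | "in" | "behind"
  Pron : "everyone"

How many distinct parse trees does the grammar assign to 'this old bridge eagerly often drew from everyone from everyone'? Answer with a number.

9

Two of the 9 distinct bracketings:
[S [NP [Det this] [AP [Adj old]] [N bridge]] [VP [AdvP [Adv eagerly]] [VP [AdvP [Adv often]] [VP [VP [V drew]] [PP [P from] [NP [NP [Pron everyone]] [PP [P from] [NP [Pron everyone]]]]]]]]]
[S [NP [Det this] [AP [Adj old]] [N bridge]] [VP [AdvP [Adv eagerly]] [VP [AdvP [Adv often]] [VP [VP [VP [V drew]] [PP [P from] [NP [Pron everyone]]]] [PP [P from] [NP [Pron everyone]]]]]]]
The difference turns on whether NP → NP PP is used at the relevant span, versus an alternative expansion of NP.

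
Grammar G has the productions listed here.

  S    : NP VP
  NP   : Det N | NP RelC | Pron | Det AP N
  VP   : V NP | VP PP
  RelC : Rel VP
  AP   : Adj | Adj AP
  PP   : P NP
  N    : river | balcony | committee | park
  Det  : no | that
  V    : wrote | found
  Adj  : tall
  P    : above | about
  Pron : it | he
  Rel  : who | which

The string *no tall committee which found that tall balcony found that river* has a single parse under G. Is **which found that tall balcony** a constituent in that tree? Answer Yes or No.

Yes

[S [NP [NP [Det no] [AP [Adj tall]] [N committee]] [RelC [Rel which] [VP [V found] [NP [Det that] [AP [Adj tall]] [N balcony]]]]] [VP [V found] [NP [Det that] [N river]]]]
The words 'which found that tall balcony' are exhaustively dominated by a single RelC node (built by RelC → Rel VP), so they form a constituent.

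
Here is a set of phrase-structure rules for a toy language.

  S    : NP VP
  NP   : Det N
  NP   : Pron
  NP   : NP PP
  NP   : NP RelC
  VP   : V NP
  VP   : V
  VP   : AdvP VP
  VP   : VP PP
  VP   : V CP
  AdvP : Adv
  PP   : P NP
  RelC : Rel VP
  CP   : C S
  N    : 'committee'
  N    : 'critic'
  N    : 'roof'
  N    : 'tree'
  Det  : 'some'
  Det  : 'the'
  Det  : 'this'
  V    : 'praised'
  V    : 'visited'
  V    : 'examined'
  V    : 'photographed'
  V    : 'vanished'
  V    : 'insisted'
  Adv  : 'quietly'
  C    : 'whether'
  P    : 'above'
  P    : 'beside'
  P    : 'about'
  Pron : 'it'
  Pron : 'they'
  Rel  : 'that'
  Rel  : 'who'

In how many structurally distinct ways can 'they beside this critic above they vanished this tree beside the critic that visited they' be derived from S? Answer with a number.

6

Two of the 6 distinct bracketings:
[S [NP [NP [Pron they]] [PP [P beside] [NP [NP [Det this] [N critic]] [PP [P above] [NP [Pron they]]]]]] [VP [V vanished] [NP [NP [Det this] [N tree]] [PP [P beside] [NP [NP [Det the] [N critic]] [RelC [Rel that] [VP [V visited] [NP [Pron they]]]]]]]]]
[S [NP [NP [Pron they]] [PP [P beside] [NP [NP [Det this] [N critic]] [PP [P above] [NP [Pron they]]]]]] [VP [V vanished] [NP [NP [NP [Det this] [N tree]] [PP [P beside] [NP [Det the] [N critic]]]] [RelC [Rel that] [VP [V visited] [NP [Pron they]]]]]]]
The trees differ in how a recursive rule is bracketed over the same span.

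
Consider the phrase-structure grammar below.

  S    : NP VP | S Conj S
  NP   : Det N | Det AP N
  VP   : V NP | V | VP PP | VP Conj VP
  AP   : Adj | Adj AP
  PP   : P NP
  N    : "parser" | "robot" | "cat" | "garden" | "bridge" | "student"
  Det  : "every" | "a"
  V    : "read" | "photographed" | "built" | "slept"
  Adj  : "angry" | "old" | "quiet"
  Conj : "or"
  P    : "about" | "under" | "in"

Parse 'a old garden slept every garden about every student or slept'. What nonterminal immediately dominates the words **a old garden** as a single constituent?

S
  NP
    Det: a
    AP
      Adj: old
    N: garden
  VP
    VP
      VP
        V: slept
        NP
          Det: every
          N: garden
      PP
        P: about
        NP
          Det: every
          N: student
    Conj: or
    VP
      V: slept
The span 'a old garden' is the NP node built by NP → Det AP N.

NP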